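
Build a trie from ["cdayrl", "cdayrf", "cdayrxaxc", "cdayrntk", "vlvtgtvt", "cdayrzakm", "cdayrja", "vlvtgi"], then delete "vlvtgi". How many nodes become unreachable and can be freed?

1

After clearing the end-marker at "vlvtgi", prune upward until reaching a node still needed by another word.
The suffix "i" (1 node) is used only by "vlvtgi"; the node for "vlvtg" still has the child "t", so pruning stops there.
Nodes removed: 1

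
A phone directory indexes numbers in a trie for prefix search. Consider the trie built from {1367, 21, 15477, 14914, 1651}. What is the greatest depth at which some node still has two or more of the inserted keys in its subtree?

1

Look for the deepest trie node that still has at least two words in its subtree.
"1367" and "14914" agree on "1" (1 characters) before diverging; nothing deeper is shared.
Longest shared-prefix length: 1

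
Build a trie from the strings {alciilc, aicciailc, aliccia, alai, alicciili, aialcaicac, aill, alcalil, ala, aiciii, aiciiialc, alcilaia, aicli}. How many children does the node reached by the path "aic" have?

3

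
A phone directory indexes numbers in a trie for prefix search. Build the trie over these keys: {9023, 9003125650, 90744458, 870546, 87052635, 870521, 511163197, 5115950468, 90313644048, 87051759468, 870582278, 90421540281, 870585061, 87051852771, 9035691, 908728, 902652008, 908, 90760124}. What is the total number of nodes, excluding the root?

104

For each word, the new-node count is its length minus the longest prefix already in the trie:
  "9023" → 4 new (9, 0, 2, 3)
  "9003125650" → prefix "90" already present; 8 new (0, 3, 1, 2, 5, 6, 5, 0)
  "90744458" → prefix "90" already present; 6 new (7, 4, 4, 4, 5, 8)
  "870546" → 6 new (8, 7, 0, 5, 4, 6)
  "87052635" → prefix "8705" already present; 4 new (2, 6, 3, 5)
  "870521" → prefix "87052" already present; 1 new (1)
  "511163197" → 9 new (5, 1, 1, 1, 6, 3, 1, 9, 7)
  "5115950468" → prefix "511" already present; 7 new (5, 9, 5, 0, 4, 6, 8)
  "90313644048" → prefix "90" already present; 9 new (3, 1, 3, 6, 4, 4, 0, 4, 8)
  "87051759468" → prefix "8705" already present; 7 new (1, 7, 5, 9, 4, 6, 8)
  "870582278" → prefix "8705" already present; 5 new (8, 2, 2, 7, 8)
  "90421540281" → prefix "90" already present; 9 new (4, 2, 1, 5, 4, 0, 2, 8, 1)
  "870585061" → prefix "87058" already present; 4 new (5, 0, 6, 1)
  "87051852771" → prefix "87051" already present; 6 new (8, 5, 2, 7, 7, 1)
  "9035691" → prefix "903" already present; 4 new (5, 6, 9, 1)
  "908728" → prefix "90" already present; 4 new (8, 7, 2, 8)
  "902652008" → prefix "902" already present; 6 new (6, 5, 2, 0, 0, 8)
  "908" → prefix "908" already present; 0 new (none)
  "90760124" → prefix "907" already present; 5 new (6, 0, 1, 2, 4)
Total nodes = 4 + 8 + 6 + 6 + 4 + 1 + 9 + 7 + 9 + 7 + 5 + 9 + 4 + 6 + 4 + 4 + 6 + 0 + 5 = 104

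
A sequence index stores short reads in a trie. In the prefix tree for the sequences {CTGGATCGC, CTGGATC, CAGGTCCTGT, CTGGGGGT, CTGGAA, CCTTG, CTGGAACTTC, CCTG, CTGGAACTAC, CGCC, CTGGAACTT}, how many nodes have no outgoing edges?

Leaves are exactly the stored words that no other stored word extends.
Those words: "CAGGTCCTGT", "CCTG", "CCTTG", "CGCC", "CTGGAACTAC", "CTGGAACTTC", "CTGGATCGC", "CTGGGGGT"
Leaf count: 8

8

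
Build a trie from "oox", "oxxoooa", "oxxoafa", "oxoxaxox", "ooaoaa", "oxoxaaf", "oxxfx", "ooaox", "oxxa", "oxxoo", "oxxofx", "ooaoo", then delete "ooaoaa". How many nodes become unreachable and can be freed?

2

A node on "ooaoaa"'s path can go only if nothing else ends at it or branches off below it.
The suffix "aa" (2 nodes) is used only by "ooaoaa"; the node for "ooao" still has the child "x", so pruning stops there.
Nodes removed: 2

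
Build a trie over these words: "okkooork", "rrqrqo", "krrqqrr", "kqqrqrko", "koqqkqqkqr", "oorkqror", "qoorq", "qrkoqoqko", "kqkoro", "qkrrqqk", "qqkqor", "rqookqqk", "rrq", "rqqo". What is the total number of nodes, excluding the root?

81

Trace insertions, counting only characters that open a new branch:
  "okkooork" → 8 new (o, k, k, o, o, o, r, k)
  "rrqrqo" → 6 new (r, r, q, r, q, o)
  "krrqqrr" → 7 new (k, r, r, q, q, r, r)
  "kqqrqrko" → prefix "k" already present; 7 new (q, q, r, q, r, k, o)
  "koqqkqqkqr" → prefix "k" already present; 9 new (o, q, q, k, q, q, k, q, r)
  "oorkqror" → prefix "o" already present; 7 new (o, r, k, q, r, o, r)
  "qoorq" → 5 new (q, o, o, r, q)
  "qrkoqoqko" → prefix "q" already present; 8 new (r, k, o, q, o, q, k, o)
  "kqkoro" → prefix "kq" already present; 4 new (k, o, r, o)
  "qkrrqqk" → prefix "q" already present; 6 new (k, r, r, q, q, k)
  "qqkqor" → prefix "q" already present; 5 new (q, k, q, o, r)
  "rqookqqk" → prefix "r" already present; 7 new (q, o, o, k, q, q, k)
  "rrq" → prefix "rrq" already present; 0 new (none)
  "rqqo" → prefix "rq" already present; 2 new (q, o)
Total nodes = 8 + 6 + 7 + 7 + 9 + 7 + 5 + 8 + 4 + 6 + 5 + 7 + 0 + 2 = 81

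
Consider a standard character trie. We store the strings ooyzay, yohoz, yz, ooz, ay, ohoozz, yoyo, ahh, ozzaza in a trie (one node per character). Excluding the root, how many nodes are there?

29

Trace insertions, counting only characters that open a new branch:
  "ooyzay" → 6 new (o, o, y, z, a, y)
  "yohoz" → 5 new (y, o, h, o, z)
  "yz" → prefix "y" already present; 1 new (z)
  "ooz" → prefix "oo" already present; 1 new (z)
  "ay" → 2 new (a, y)
  "ohoozz" → prefix "o" already present; 5 new (h, o, o, z, z)
  "yoyo" → prefix "yo" already present; 2 new (y, o)
  "ahh" → prefix "a" already present; 2 new (h, h)
  "ozzaza" → prefix "o" already present; 5 new (z, z, a, z, a)
Total nodes = 6 + 5 + 1 + 1 + 2 + 5 + 2 + 2 + 5 = 29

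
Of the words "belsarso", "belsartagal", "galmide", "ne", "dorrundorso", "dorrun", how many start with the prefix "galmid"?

1

Filter for entries beginning with "galmid":
Matches: "galmide"
Count: 1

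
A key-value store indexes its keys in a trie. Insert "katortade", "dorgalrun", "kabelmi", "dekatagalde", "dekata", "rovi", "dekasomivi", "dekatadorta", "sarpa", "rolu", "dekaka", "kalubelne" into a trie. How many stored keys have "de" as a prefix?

5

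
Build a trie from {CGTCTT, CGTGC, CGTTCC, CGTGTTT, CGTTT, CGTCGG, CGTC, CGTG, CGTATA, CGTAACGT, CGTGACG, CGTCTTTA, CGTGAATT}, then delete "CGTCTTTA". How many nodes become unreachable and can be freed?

A node on "CGTCTTTA"'s path can go only if nothing else ends at it or branches off below it.
The suffix "TA" (2 nodes) is used only by "CGTCTTTA"; "CGTCTT" is itself a stored word, so pruning stops there.
Nodes removed: 2

2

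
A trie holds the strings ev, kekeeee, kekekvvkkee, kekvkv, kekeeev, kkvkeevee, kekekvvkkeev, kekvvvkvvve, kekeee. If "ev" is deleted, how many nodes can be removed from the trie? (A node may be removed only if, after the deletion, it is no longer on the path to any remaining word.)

2

After clearing the end-marker at "ev", prune upward until reaching a node still needed by another word.
No other word shares any prefix with "ev", so all 2 of its nodes go.
Nodes removed: 2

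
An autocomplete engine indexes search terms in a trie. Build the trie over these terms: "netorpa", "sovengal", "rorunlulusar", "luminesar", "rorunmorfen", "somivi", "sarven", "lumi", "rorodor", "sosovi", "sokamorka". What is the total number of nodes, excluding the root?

Count nodes per top-level branch (shared prefixes stored once):
  'l'-branch (lumi, luminesar): 9 nodes
  'n'-branch (netorpa): 7 nodes
  'r'-branch (rorodor, rorunlulusar, rorunmorfen): 22 nodes
  's'-branch (sarven, sokamorka, somivi, sosovi, sovengal): 28 nodes
Sum: 66

66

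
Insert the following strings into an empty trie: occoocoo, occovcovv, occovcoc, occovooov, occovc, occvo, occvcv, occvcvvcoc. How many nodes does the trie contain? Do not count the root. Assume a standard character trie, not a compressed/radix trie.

Trace insertions, counting only characters that open a new branch:
  "occoocoo" → 8 new (o, c, c, o, o, c, o, o)
  "occovcovv" → prefix "occo" already present; 5 new (v, c, o, v, v)
  "occovcoc" → prefix "occovco" already present; 1 new (c)
  "occovooov" → prefix "occov" already present; 4 new (o, o, o, v)
  "occovc" → prefix "occovc" already present; 0 new (none)
  "occvo" → prefix "occ" already present; 2 new (v, o)
  "occvcv" → prefix "occv" already present; 2 new (c, v)
  "occvcvvcoc" → prefix "occvcv" already present; 4 new (v, c, o, c)
Total nodes = 8 + 5 + 1 + 4 + 0 + 2 + 2 + 4 = 26

26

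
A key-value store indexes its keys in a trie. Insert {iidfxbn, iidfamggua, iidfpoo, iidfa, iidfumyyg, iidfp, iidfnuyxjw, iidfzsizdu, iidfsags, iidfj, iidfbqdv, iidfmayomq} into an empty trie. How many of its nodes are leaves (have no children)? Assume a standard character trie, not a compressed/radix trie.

A leaf is a node with no children — equivalently, the end of a word that is not a proper prefix of any other stored word.
Those words: "iidfamggua", "iidfbqdv", "iidfj", "iidfmayomq", "iidfnuyxjw", "iidfpoo", "iidfsags", "iidfumyyg", "iidfxbn", "iidfzsizdu"
Leaf count: 10

10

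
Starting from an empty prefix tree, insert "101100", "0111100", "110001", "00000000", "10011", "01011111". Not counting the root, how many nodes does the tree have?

34

Count nodes per top-level branch (shared prefixes stored once):
  '0'-branch (00000000, 01011111, 0111100): 20 nodes
  '1'-branch (10011, 101100, 110001): 14 nodes
Sum: 34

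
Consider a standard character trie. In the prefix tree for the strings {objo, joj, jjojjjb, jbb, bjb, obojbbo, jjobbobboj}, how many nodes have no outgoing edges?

7

A leaf is a node with no children — equivalently, the end of a word that is not a proper prefix of any other stored word.
Those words: "bjb", "jbb", "jjobbobboj", "jjojjjb", "joj", "objo", "obojbbo"
Leaf count: 7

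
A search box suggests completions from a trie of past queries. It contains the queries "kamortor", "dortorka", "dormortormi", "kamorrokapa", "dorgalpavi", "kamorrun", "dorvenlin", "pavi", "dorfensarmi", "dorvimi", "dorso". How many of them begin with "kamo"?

3

Walk to "kamo"; the words in its subtree are exactly those with that prefix.
Words under "kamo": kamorrokapa, kamorrun, kamortor
Count: 3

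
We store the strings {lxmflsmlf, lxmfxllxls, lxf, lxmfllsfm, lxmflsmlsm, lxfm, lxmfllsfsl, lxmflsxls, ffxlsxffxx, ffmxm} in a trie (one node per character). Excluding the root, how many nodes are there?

Trace insertions, counting only characters that open a new branch:
  "lxmflsmlf" → 9 new (l, x, m, f, l, s, m, l, f)
  "lxmfxllxls" → prefix "lxmf" already present; 6 new (x, l, l, x, l, s)
  "lxf" → prefix "lx" already present; 1 new (f)
  "lxmfllsfm" → prefix "lxmfl" already present; 4 new (l, s, f, m)
  "lxmflsmlsm" → prefix "lxmflsml" already present; 2 new (s, m)
  "lxfm" → prefix "lxf" already present; 1 new (m)
  "lxmfllsfsl" → prefix "lxmfllsf" already present; 2 new (s, l)
  "lxmflsxls" → prefix "lxmfls" already present; 3 new (x, l, s)
  "ffxlsxffxx" → 10 new (f, f, x, l, s, x, f, f, x, x)
  "ffmxm" → prefix "ff" already present; 3 new (m, x, m)
Total nodes = 9 + 6 + 1 + 4 + 2 + 1 + 2 + 3 + 10 + 3 = 41

41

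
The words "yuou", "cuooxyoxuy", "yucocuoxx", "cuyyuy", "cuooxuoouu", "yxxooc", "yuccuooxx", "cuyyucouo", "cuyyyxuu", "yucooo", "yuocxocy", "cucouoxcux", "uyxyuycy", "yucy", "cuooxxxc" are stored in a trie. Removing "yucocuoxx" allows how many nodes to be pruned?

A node on "yucocuoxx"'s path can go only if nothing else ends at it or branches off below it.
The suffix "cuoxx" (5 nodes) is used only by "yucocuoxx"; the node for "yuco" still has the child "o", so pruning stops there.
Nodes removed: 5

5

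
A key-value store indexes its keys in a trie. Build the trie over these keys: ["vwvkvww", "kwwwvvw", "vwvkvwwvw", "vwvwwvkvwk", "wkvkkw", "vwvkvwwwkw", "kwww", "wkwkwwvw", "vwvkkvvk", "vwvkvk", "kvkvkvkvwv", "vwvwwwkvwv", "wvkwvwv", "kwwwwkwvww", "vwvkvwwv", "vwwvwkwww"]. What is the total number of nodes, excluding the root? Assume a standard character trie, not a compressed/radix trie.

76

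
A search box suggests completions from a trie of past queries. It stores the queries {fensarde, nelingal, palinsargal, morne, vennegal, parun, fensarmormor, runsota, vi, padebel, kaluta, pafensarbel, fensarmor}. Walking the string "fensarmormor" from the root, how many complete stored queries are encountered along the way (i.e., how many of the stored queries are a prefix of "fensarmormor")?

Walk "fensarmormor" from the root; an end-of-word marker is hit whenever a stored word is a prefix of "fensarmormor".
Prefixes of the query that are stored words: "fensarmor", "fensarmormor"
Count: 2

2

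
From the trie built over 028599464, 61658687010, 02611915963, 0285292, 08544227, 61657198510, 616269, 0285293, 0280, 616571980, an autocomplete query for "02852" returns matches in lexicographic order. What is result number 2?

Words with prefix "02852", in lexicographic order: "0285292", "0285293"
The 2nd is 0285293.

0285293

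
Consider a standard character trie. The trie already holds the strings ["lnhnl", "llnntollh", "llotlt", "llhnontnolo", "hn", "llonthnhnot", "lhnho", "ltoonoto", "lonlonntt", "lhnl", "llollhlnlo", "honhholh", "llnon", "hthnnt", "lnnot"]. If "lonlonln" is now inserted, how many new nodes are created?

Walking "lonlonln" from the root, the first 6 characters ("lonlon") follow existing edges; "l" is the first miss.
So 8 − 6 = 2 new nodes.

2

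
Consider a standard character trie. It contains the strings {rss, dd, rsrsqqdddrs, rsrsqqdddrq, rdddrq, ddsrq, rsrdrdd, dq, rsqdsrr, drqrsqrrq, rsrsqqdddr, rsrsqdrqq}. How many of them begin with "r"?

8

Filter for entries beginning with "r":
Matches: "rdddrq", "rsqdsrr", "rsrdrdd", "rsrsqdrqq", "rsrsqqdddr", "rsrsqqdddrq", "rsrsqqdddrs", "rss"
Count: 8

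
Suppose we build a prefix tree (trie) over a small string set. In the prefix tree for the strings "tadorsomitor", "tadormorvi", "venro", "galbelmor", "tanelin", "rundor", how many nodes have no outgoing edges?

6

Leaves are exactly the stored words that no other stored word extends.
Those words: "galbelmor", "rundor", "tadormorvi", "tadorsomitor", "tanelin", "venro"
Leaf count: 6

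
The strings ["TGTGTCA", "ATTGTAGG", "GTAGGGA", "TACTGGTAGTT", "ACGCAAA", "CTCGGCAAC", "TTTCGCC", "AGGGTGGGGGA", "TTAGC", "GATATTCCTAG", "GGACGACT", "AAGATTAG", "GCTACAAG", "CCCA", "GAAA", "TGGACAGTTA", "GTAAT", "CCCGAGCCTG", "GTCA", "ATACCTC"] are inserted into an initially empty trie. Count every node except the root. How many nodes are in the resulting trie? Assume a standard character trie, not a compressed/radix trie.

126

Insert word by word; a character creates a node only if that edge doesn't already exist:
  "TGTGTCA" → 7 new (T, G, T, G, T, C, A)
  "ATTGTAGG" → 8 new (A, T, T, G, T, A, G, G)
  "GTAGGGA" → 7 new (G, T, A, G, G, G, A)
  "TACTGGTAGTT" → prefix "T" already present; 10 new (A, C, T, G, G, T, A, G, T, T)
  "ACGCAAA" → prefix "A" already present; 6 new (C, G, C, A, A, A)
  "CTCGGCAAC" → 9 new (C, T, C, G, G, C, A, A, C)
  "TTTCGCC" → prefix "T" already present; 6 new (T, T, C, G, C, C)
  "AGGGTGGGGGA" → prefix "A" already present; 10 new (G, G, G, T, G, G, G, G, G, A)
  "TTAGC" → prefix "TT" already present; 3 new (A, G, C)
  "GATATTCCTAG" → prefix "G" already present; 10 new (A, T, A, T, T, C, C, T, A, G)
  "GGACGACT" → prefix "G" already present; 7 new (G, A, C, G, A, C, T)
  "AAGATTAG" → prefix "A" already present; 7 new (A, G, A, T, T, A, G)
  "GCTACAAG" → prefix "G" already present; 7 new (C, T, A, C, A, A, G)
  "CCCA" → prefix "C" already present; 3 new (C, C, A)
  "GAAA" → prefix "GA" already present; 2 new (A, A)
  "TGGACAGTTA" → prefix "TG" already present; 8 new (G, A, C, A, G, T, T, A)
  "GTAAT" → prefix "GTA" already present; 2 new (A, T)
  "CCCGAGCCTG" → prefix "CCC" already present; 7 new (G, A, G, C, C, T, G)
  "GTCA" → prefix "GT" already present; 2 new (C, A)
  "ATACCTC" → prefix "AT" already present; 5 new (A, C, C, T, C)
Total nodes = 7 + 8 + 7 + 10 + 6 + 9 + 6 + 10 + 3 + 10 + 7 + 7 + 7 + 3 + 2 + 8 + 2 + 7 + 2 + 5 = 126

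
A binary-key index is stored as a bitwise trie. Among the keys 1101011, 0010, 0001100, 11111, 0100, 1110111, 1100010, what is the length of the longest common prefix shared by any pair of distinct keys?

3

Look for the deepest trie node that still has at least two words in its subtree.
"1100010" and "1101011" agree on "110" (3 characters) before diverging; nothing deeper is shared.
Longest shared-prefix length: 3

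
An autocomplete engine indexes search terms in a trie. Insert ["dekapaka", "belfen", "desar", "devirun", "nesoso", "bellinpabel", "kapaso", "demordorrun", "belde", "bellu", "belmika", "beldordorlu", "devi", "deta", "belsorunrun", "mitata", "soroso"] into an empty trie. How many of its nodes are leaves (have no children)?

A leaf is a node with no children — equivalently, the end of a word that is not a proper prefix of any other stored word.
Those words: "belde", "beldordorlu", "belfen", "bellinpabel", "bellu", "belmika", "belsorunrun", "dekapaka", "demordorrun", "desar", "deta", "devirun", "kapaso", "mitata", "nesoso", "soroso"
Leaf count: 16

16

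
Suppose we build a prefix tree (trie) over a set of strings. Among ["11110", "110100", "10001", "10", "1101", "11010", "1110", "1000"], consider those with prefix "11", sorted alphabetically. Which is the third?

110100

DFS of the "11" subtree visits, in order: "1101", "11010", "110100", "1110", "11110"
The 3rd is 110100.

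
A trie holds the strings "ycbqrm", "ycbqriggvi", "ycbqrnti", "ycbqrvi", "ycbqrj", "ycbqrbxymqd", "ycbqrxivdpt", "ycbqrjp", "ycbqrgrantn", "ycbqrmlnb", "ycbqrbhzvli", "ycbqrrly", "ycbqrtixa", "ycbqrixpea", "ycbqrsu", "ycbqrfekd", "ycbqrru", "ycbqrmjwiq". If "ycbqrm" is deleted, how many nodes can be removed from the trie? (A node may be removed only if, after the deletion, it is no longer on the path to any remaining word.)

0

After clearing the end-marker at "ycbqrm", prune upward until reaching a node still needed by another word.
Every node on "ycbqrm" is still needed (e.g. by "ycbqrmlnb"), so nothing is freed.
Nodes removed: 0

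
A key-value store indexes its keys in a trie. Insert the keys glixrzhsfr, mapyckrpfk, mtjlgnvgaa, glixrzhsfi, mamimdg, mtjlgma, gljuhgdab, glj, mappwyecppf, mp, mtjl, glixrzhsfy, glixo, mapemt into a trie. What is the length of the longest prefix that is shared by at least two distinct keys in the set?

9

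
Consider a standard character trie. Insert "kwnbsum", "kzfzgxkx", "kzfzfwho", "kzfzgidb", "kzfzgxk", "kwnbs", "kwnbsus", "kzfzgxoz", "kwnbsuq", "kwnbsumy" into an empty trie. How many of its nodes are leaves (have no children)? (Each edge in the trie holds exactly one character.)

7

A leaf is a node with no children — equivalently, the end of a word that is not a proper prefix of any other stored word.
Those words: "kwnbsumy", "kwnbsuq", "kwnbsus", "kzfzfwho", "kzfzgidb", "kzfzgxkx", "kzfzgxoz"
Leaf count: 7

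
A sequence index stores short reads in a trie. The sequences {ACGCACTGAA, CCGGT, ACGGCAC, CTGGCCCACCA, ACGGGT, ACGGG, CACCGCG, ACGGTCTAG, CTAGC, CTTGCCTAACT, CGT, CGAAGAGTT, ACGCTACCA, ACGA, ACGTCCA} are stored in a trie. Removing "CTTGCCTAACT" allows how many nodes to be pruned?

9

A node on "CTTGCCTAACT"'s path can go only if nothing else ends at it or branches off below it.
The suffix "TGCCTAACT" (9 nodes) is used only by "CTTGCCTAACT"; the node for "CT" still has the child "G", so pruning stops there.
Nodes removed: 9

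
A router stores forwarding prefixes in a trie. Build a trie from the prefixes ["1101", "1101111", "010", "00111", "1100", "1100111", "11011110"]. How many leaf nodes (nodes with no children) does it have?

A leaf is a node with no children — equivalently, the end of a word that is not a proper prefix of any other stored word.
Those words: "00111", "010", "1100111", "11011110"
Leaf count: 4

4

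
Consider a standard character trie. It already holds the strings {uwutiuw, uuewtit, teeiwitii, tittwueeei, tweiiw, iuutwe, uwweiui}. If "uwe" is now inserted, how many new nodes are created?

Walking "uwe" from the root, the first 2 characters ("uw") follow existing edges; "e" is the first miss.
Each of the 1 remaining characters creates one node.

1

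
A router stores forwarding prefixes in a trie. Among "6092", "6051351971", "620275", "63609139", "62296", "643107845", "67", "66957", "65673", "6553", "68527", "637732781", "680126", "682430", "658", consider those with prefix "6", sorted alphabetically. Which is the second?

DFS of the "6" subtree visits, in order: "6051351971", "6092", "620275", "62296", "63609139", "637732781", "643107845", "6553", "65673", "658", "66957", "67", "680126", "682430", "68527"
Position 2: 6092

6092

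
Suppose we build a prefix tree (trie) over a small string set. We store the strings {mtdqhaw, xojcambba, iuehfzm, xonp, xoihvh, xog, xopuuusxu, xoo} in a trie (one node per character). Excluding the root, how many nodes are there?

Trie structure (* marks end of a word):
(root)
├─ i
│  └─ u
│     └─ e
│        └─ h
│           └─ f
│              └─ z
│                 └─ m *
├─ m
│  └─ t
│     └─ d
│        └─ q
│           └─ h
│              └─ a
│                 └─ w *
└─ x
   └─ o
      ├─ g *
      ├─ i
      │  └─ h
      │     └─ v
      │        └─ h *
      ├─ j
      │  └─ c
      │     └─ a
      │        └─ m
      │           └─ b
      │              └─ b
      │                 └─ a *
      ├─ n
      │  └─ p *
      ├─ o *
      └─ p
         └─ u
            └─ u
               └─ u
                  └─ s
                     └─ x
                        └─ u *
Counting every labelled node above: 38.

38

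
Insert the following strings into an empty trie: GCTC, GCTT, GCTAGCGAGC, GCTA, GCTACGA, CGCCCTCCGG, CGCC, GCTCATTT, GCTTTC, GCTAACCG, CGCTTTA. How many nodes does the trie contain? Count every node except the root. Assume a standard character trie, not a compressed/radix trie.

39

Count nodes per top-level branch (shared prefixes stored once):
  'C'-branch (CGCC, CGCCCTCCGG, CGCTTTA): 14 nodes
  'G'-branch (GCTA, GCTAACCG, GCTACGA, GCTAGCGAGC, GCTC, GCTCATTT, GCTT, GCTTTC): 25 nodes
Sum: 39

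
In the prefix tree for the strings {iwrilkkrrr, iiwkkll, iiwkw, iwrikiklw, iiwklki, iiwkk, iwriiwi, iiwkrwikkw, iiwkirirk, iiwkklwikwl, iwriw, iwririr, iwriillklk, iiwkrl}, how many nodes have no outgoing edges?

A leaf is a node with no children — equivalently, the end of a word that is not a proper prefix of any other stored word.
Those words: "iiwkirirk", "iiwkkll", "iiwkklwikwl", "iiwklki", "iiwkrl", "iiwkrwikkw", "iiwkw", "iwriillklk", "iwriiwi", "iwrikiklw", "iwrilkkrrr", "iwririr", "iwriw"
Leaf count: 13

13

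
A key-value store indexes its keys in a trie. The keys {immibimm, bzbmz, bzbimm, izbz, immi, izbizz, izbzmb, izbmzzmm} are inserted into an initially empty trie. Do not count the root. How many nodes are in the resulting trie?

29

Count nodes per top-level branch (shared prefixes stored once):
  'b'-branch (bzbimm, bzbmz): 8 nodes
  'i'-branch (immi, immibimm, izbizz, izbmzzmm, izbz, izbzmb): 21 nodes
Sum: 29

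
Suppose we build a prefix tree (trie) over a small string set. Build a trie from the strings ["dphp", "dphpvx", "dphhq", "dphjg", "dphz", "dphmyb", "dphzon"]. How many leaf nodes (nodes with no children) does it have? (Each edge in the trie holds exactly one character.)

5

Leaves are exactly the stored words that no other stored word extends.
Those words: "dphhq", "dphjg", "dphmyb", "dphpvx", "dphzon"
Leaf count: 5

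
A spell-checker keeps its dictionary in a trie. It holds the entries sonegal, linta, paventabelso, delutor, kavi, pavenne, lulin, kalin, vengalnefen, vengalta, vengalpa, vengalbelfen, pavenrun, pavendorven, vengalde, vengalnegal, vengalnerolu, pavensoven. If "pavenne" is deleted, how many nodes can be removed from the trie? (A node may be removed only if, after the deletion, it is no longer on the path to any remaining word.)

2

A node on "pavenne"'s path can go only if nothing else ends at it or branches off below it.
The suffix "ne" (2 nodes) is used only by "pavenne"; the node for "paven" still has the child "t", so pruning stops there.
Nodes removed: 2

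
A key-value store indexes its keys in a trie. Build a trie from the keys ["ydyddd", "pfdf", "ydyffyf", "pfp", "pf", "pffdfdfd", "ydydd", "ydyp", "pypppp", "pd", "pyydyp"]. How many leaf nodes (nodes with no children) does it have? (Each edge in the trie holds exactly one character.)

A leaf is a node with no children — equivalently, the end of a word that is not a proper prefix of any other stored word.
Those words: "pd", "pfdf", "pffdfdfd", "pfp", "pypppp", "pyydyp", "ydyddd", "ydyffyf", "ydyp"
Leaf count: 9

9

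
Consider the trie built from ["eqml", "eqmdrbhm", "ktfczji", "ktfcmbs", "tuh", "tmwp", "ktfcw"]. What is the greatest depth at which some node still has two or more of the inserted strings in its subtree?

Equivalently: take the maximum, over all pairs, of their longest common prefix length.
e.g. "ktfcmbs" and "ktfcw" share the prefix "ktfc" of length 4; no pair shares a longer one.
Longest shared-prefix length: 4

4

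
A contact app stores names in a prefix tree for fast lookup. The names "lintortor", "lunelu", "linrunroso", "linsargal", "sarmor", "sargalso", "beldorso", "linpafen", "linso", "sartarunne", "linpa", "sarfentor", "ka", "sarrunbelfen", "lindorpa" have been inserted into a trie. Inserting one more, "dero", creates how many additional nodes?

4

Nothing in the trie begins with "d"; the whole of "dero" is new.
4 − 0 = 4 new nodes.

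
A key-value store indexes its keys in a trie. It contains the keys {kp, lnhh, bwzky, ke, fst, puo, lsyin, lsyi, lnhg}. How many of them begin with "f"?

1

Filter for entries beginning with "f":
Matches: "fst"
Count: 1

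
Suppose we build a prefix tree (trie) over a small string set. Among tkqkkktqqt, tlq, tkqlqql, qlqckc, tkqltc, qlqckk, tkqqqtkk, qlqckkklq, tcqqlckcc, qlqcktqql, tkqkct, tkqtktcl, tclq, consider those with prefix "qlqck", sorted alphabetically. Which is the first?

DFS of the "qlqck" subtree visits, in order: "qlqckc", "qlqckk", "qlqckkklq", "qlqcktqql"
Position 1: qlqckc

qlqckc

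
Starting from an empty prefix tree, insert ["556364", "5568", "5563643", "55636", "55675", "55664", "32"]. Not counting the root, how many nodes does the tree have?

14

Count nodes per top-level branch (shared prefixes stored once):
  '3'-branch (32): 2 nodes
  '5'-branch (55636, 556364, 5563643, 55664, 55675, 5568): 12 nodes
Sum: 14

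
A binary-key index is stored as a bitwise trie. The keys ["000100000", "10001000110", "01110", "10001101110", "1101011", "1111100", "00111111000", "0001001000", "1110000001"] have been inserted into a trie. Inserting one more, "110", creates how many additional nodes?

"110" is already a full path in the trie; only an end-marker is added.
No new nodes are needed: 0.

0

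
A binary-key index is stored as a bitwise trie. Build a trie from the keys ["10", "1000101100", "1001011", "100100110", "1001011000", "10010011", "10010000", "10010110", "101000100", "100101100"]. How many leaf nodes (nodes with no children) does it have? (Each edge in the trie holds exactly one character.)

5

A leaf is a node with no children — equivalently, the end of a word that is not a proper prefix of any other stored word.
Those words: "1000101100", "10010000", "100100110", "1001011000", "101000100"
Leaf count: 5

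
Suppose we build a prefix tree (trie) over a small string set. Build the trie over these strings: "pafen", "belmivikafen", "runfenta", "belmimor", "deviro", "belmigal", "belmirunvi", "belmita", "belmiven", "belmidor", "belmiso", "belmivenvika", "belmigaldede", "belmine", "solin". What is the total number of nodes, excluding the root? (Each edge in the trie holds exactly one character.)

66

Trace insertions, counting only characters that open a new branch:
  "pafen" → 5 new (p, a, f, e, n)
  "belmivikafen" → 12 new (b, e, l, m, i, v, i, k, a, f, e, n)
  "runfenta" → 8 new (r, u, n, f, e, n, t, a)
  "belmimor" → prefix "belmi" already present; 3 new (m, o, r)
  "deviro" → 6 new (d, e, v, i, r, o)
  "belmigal" → prefix "belmi" already present; 3 new (g, a, l)
  "belmirunvi" → prefix "belmi" already present; 5 new (r, u, n, v, i)
  "belmita" → prefix "belmi" already present; 2 new (t, a)
  "belmiven" → prefix "belmiv" already present; 2 new (e, n)
  "belmidor" → prefix "belmi" already present; 3 new (d, o, r)
  "belmiso" → prefix "belmi" already present; 2 new (s, o)
  "belmivenvika" → prefix "belmiven" already present; 4 new (v, i, k, a)
  "belmigaldede" → prefix "belmigal" already present; 4 new (d, e, d, e)
  "belmine" → prefix "belmi" already present; 2 new (n, e)
  "solin" → 5 new (s, o, l, i, n)
Total nodes = 5 + 12 + 8 + 3 + 6 + 3 + 5 + 2 + 2 + 3 + 2 + 4 + 4 + 2 + 5 = 66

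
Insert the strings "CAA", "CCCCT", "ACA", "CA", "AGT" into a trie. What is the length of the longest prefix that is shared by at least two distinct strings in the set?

2

Equivalently: take the maximum, over all pairs, of their longest common prefix length.
e.g. "CA" and "CAA" share the prefix "CA" of length 2; no pair shares a longer one.
Longest shared-prefix length: 2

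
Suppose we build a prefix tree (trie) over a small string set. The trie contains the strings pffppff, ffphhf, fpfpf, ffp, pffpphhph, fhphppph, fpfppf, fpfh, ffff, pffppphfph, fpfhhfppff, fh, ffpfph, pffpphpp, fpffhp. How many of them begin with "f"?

Walk to "f"; the words in its subtree are exactly those with that prefix.
Words under "f": ffff, ffp, ffpfph, ffphhf, fh, fhphppph, fpffhp, fpfh, fpfhhfppff, fpfpf, fpfppf
Count: 11

11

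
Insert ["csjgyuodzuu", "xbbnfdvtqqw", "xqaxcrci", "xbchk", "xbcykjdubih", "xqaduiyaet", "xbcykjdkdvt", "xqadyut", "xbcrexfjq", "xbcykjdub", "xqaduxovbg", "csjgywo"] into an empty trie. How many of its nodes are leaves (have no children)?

Leaves are exactly the stored words that no other stored word extends.
Those words: "csjgyuodzuu", "csjgywo", "xbbnfdvtqqw", "xbchk", "xbcrexfjq", "xbcykjdkdvt", "xbcykjdubih", "xqaduiyaet", "xqaduxovbg", "xqadyut", "xqaxcrci"
Leaf count: 11

11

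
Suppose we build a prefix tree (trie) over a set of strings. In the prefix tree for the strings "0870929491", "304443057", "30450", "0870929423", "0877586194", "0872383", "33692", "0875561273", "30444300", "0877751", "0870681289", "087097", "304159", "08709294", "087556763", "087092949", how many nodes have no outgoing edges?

Leaves are exactly the stored words that no other stored word extends.
Those words: "0870681289", "0870929423", "0870929491", "087097", "0872383", "0875561273", "087556763", "0877586194", "0877751", "304159", "30444300", "304443057", "30450", "33692"
Leaf count: 14

14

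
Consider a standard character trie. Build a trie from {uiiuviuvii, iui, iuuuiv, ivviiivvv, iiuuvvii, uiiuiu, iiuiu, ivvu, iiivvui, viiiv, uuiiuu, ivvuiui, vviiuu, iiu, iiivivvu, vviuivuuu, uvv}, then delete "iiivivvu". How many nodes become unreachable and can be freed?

After clearing the end-marker at "iiivivvu", prune upward until reaching a node still needed by another word.
The suffix "ivvu" (4 nodes) is used only by "iiivivvu"; the node for "iiiv" still has the child "v", so pruning stops there.
Nodes removed: 4

4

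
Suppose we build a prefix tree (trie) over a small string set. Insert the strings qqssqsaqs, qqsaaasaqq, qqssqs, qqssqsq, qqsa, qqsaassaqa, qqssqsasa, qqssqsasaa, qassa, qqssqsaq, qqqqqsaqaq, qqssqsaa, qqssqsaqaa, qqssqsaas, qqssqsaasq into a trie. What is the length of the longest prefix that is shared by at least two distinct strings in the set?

9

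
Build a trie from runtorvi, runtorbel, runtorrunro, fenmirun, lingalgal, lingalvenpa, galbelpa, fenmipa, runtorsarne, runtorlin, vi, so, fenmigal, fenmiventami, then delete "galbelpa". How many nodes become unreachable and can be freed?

8

After clearing the end-marker at "galbelpa", prune upward until reaching a node still needed by another word.
No other word shares any prefix with "galbelpa", so all 8 of its nodes go.
Nodes removed: 8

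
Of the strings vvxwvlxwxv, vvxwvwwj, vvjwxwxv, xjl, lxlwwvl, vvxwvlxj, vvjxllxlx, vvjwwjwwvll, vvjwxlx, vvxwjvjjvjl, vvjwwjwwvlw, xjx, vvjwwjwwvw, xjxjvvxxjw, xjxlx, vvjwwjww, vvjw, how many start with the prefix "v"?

12

Traverse to the node for "v", then collect every word in that subtree.
Matches: "vvjw", "vvjwwjww", "vvjwwjwwvll", "vvjwwjwwvlw", "vvjwwjwwvw", "vvjwxlx", "vvjwxwxv", "vvjxllxlx", "vvxwjvjjvjl", "vvxwvlxj", "vvxwvlxwxv", "vvxwvwwj"
Count: 12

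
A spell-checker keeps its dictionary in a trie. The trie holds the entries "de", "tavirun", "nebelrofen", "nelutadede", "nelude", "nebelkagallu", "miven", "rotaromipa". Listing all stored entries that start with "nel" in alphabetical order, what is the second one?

DFS of the "nel" subtree visits, in order: "nelude", "nelutadede"
Position 2: nelutadede

nelutadede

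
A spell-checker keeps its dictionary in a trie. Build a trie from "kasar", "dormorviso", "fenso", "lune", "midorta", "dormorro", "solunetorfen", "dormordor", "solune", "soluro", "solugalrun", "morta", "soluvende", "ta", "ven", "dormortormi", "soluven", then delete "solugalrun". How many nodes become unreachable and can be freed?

6

Walk "solugalrun" from the leaf back toward the root, removing each node that no remaining word uses.
The suffix "galrun" (6 nodes) is used only by "solugalrun"; the node for "solu" still has the child "n", so pruning stops there.
Nodes removed: 6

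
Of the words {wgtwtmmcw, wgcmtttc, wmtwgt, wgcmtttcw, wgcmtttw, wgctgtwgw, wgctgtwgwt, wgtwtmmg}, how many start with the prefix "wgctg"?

2

Walk to "wgctg"; the words in its subtree are exactly those with that prefix.
Matches: "wgctgtwgw", "wgctgtwgwt"
Count: 2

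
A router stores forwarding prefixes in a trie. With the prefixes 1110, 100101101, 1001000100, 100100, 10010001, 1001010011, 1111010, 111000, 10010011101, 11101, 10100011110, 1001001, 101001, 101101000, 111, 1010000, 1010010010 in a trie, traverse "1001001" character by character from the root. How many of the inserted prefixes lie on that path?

2

Walk "1001001" from the root; an end-of-word marker is hit whenever a stored word is a prefix of "1001001".
Prefixes of the query that are stored words: "100100", "1001001"
Count: 2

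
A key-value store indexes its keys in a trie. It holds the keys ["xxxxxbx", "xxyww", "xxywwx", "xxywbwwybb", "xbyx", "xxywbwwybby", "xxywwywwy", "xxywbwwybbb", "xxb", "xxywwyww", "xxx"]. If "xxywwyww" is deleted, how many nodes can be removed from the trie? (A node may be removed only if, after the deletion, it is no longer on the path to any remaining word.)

0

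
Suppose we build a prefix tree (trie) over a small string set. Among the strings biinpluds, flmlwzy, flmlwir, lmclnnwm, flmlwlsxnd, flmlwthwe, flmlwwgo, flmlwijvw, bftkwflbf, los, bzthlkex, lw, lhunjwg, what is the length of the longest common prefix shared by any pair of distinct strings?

6

The deepest shared node is where two words last agree before diverging.
"flmlwijvw" and "flmlwir" agree on "flmlwi" (6 characters) before diverging; nothing deeper is shared.
Longest shared-prefix length: 6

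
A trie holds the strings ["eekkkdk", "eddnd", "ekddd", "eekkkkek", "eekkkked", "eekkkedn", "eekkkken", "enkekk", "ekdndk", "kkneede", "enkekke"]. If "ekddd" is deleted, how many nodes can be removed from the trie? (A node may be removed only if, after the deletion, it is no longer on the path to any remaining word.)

2

Walk "ekddd" from the leaf back toward the root, removing each node that no remaining word uses.
The suffix "dd" (2 nodes) is used only by "ekddd"; the node for "ekd" still has the child "n", so pruning stops there.
Nodes removed: 2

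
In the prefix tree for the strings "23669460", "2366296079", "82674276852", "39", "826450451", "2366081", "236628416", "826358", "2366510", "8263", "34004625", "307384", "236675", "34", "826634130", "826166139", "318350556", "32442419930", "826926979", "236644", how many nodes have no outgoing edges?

Leaves are exactly the stored words that no other stored word extends.
Those words: "2366081", "236628416", "2366296079", "236644", "2366510", "236675", "23669460", "307384", "318350556", "32442419930", "34004625", "39", "826166139", "826358", "826450451", "826634130", "82674276852", "826926979"
Leaf count: 18

18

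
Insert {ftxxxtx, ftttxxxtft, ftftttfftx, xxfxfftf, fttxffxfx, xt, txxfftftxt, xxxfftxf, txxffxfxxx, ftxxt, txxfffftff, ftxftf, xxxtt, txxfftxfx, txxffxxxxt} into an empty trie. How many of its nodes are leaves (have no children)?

A leaf is a node with no children — equivalently, the end of a word that is not a proper prefix of any other stored word.
Those words: "ftftttfftx", "ftttxxxtft", "fttxffxfx", "ftxftf", "ftxxt", "ftxxxtx", "txxfffftff", "txxfftftxt", "txxfftxfx", "txxffxfxxx", "txxffxxxxt", "xt", "xxfxfftf", "xxxfftxf", "xxxtt"
Leaf count: 15

15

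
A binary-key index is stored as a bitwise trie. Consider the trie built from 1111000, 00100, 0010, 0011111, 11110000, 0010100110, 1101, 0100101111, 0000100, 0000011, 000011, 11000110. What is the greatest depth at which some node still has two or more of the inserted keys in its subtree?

Equivalently: take the maximum, over all pairs, of their longest common prefix length.
e.g. "1111000" and "11110000" share the prefix "1111000" of length 7; no pair shares a longer one.
Longest shared-prefix length: 7

7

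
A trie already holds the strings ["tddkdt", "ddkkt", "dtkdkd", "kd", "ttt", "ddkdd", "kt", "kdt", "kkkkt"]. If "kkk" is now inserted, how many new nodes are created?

0

Every character of "kkk" already lies on an existing path (it is a prefix of some stored word).
No new nodes are needed: 0.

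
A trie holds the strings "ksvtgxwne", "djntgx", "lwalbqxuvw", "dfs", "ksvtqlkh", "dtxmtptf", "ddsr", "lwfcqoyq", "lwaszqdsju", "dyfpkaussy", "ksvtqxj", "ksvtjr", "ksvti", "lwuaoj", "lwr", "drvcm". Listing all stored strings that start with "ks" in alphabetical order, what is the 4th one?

ksvtqlkh

Words with prefix "ks", in lexicographic order: "ksvtgxwne", "ksvti", "ksvtjr", "ksvtqlkh", "ksvtqxj"
The 4th is ksvtqlkh.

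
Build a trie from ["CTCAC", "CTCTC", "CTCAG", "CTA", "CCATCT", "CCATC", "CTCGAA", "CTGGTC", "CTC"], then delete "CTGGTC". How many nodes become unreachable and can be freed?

A node on "CTGGTC"'s path can go only if nothing else ends at it or branches off below it.
The suffix "GGTC" (4 nodes) is used only by "CTGGTC"; the node for "CT" still has the child "C", so pruning stops there.
Nodes removed: 4

4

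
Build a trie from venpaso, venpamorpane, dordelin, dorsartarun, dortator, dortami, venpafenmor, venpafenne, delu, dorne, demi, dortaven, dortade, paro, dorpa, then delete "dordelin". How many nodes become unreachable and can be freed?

5

A node on "dordelin"'s path can go only if nothing else ends at it or branches off below it.
The suffix "delin" (5 nodes) is used only by "dordelin"; the node for "dor" still has the child "s", so pruning stops there.
Nodes removed: 5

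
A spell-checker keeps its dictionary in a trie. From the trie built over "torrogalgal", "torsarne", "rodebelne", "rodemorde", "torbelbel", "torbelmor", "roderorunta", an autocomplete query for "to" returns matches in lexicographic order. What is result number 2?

torbelmor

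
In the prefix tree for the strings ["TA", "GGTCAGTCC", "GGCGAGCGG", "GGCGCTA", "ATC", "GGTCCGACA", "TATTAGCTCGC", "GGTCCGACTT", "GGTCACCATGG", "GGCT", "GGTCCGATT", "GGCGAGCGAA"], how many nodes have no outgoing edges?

A leaf is a node with no children — equivalently, the end of a word that is not a proper prefix of any other stored word.
Those words: "ATC", "GGCGAGCGAA", "GGCGAGCGG", "GGCGCTA", "GGCT", "GGTCACCATGG", "GGTCAGTCC", "GGTCCGACA", "GGTCCGACTT", "GGTCCGATT", "TATTAGCTCGC"
Leaf count: 11

11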